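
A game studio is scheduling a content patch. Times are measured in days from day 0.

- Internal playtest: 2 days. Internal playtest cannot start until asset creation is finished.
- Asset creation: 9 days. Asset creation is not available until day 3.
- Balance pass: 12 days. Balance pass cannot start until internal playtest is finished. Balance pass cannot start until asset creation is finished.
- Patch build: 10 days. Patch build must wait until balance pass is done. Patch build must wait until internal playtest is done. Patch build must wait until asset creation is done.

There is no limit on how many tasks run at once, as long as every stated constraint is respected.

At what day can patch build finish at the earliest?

Asset creation cannot begin until its own release at day 3. It runs from day 3 to 3 + 9 = day 12.
Internal playtest cannot begin until asset creation (finishes day 12). It runs from day 12 to 12 + 2 = day 14.
Balance pass has to wait for internal playtest (finishes day 14); asset creation (finishes day 12). The latest of these is day 14, so balance pass runs day 14 to 14 + 12 = day 26.
Patch build cannot start until balance pass (finishes day 26); internal playtest (finishes day 14); asset creation (finishes day 12). The controlling bound is day 26, so patch build finishes at 26 + 10 = day 36.

36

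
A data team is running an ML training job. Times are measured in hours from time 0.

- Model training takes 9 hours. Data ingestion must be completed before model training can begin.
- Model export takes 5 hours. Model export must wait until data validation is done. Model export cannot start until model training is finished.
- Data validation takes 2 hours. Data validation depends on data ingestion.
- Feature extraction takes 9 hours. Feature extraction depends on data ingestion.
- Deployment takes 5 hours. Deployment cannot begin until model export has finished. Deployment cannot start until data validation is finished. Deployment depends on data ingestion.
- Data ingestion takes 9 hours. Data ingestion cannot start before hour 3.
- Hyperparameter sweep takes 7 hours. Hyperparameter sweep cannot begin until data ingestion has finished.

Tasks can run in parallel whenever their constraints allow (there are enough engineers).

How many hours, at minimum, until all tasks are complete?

After its own release at hour 3, data ingestion can start at hour 3 and finishes at hour 12.
Model training cannot begin until data ingestion (finishes hour 12). It runs from hour 12 to 12 + 9 = hour 21.
After data ingestion (finishes hour 12), hyperparameter sweep can start at hour 12 and finishes at hour 19.
Feature extraction waits on data ingestion (finishes hour 12), so it starts at hour 12 and finishes at 12 + 9 = hour 21.
Data validation cannot begin until data ingestion (finishes hour 12). It runs from hour 12 to 12 + 2 = hour 14.
Model export cannot start until data validation (finishes hour 14); model training (finishes hour 21). The controlling bound is hour 21, so model export finishes at 21 + 5 = hour 26.
Deployment has to wait for model export (finishes hour 26); data validation (finishes hour 14); data ingestion (finishes hour 12). The latest of these is hour 26, so deployment runs hour 26 to 26 + 5 = hour 31.
All tasks are finished once the last one completes. Finish times: Data ingestion at 12, Data validation at 14, Feature extraction at 21, Hyperparameter sweep at 19, Model training at 21, Model export at 26, Deployment at 31. The latest is hour 31.

31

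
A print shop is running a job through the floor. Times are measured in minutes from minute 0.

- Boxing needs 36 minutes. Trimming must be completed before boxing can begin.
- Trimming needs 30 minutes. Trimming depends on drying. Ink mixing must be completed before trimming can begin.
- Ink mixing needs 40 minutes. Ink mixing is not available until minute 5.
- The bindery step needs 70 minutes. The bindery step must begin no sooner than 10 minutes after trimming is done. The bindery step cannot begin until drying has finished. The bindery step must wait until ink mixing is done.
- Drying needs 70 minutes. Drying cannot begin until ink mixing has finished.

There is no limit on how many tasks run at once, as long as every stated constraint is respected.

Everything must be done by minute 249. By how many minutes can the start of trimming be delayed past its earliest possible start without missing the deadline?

24

After its own release at minute 5, ink mixing can start at minute 5 and finishes at minute 45.
Drying cannot begin until ink mixing (finishes minute 45). It runs from minute 45 to 45 + 70 = minute 115.
Trimming has to wait for drying (finishes minute 115); ink mixing (finishes minute 45). The latest of these is minute 115, so trimming runs minute 115 to 115 + 30 = minute 145.

Working backward from the deadline:
To finish by minute 249, the bindery step (duration 70) must start no later than minute 179.
Boxing has no dependents, so it just needs to finish by minute 249. Starting by 249 − 36 = minute 213 achieves that.
Trimming feeds the bindery step (must start by minute 179, minus 10-minute gap → minute 169); boxing (must start by minute 213). Taking the minimum, trimming must finish by minute 169 and start by 169 − 30 = minute 139.
So trimming can start as early as minute 115 and as late as minute 139, giving 139 − 115 = 24 minutes of slack.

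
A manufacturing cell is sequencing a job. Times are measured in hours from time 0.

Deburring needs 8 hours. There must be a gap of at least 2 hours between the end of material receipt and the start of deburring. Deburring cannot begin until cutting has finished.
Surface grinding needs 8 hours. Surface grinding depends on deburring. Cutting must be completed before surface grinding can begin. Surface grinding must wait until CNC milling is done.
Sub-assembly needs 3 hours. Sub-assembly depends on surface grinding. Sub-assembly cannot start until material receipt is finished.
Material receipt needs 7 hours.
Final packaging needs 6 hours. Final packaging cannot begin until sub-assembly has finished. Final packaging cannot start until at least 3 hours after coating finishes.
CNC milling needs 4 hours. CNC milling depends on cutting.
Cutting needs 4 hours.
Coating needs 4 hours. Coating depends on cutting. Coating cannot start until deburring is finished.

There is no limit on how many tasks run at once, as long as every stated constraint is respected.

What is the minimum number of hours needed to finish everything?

34

Nothing blocks cutting, so it runs from hour 0 to hour 4.
After cutting (finishes hour 4), CNC milling can start at hour 4 and finishes at hour 8.
Material receipt can start immediately at hour 0; it finishes at hour 7.
For deburring: material receipt (finishes hour 7, plus 2-hour gap → hour 9); cutting (finishes hour 4). Taking the maximum gives a start of hour 9, and it finishes at 9 + 8 = hour 17.
Coating has to wait for cutting (finishes hour 4); deburring (finishes hour 17). The latest of these is hour 17, so coating runs hour 17 to 17 + 4 = hour 21.
Surface grinding has to wait for deburring (finishes hour 17); cutting (finishes hour 4); CNC milling (finishes hour 8). The latest of these is hour 17, so surface grinding runs hour 17 to 17 + 8 = hour 25.
For sub-assembly: surface grinding (finishes hour 25); material receipt (finishes hour 7). Taking the maximum gives a start of hour 25, and it finishes at 25 + 3 = hour 28.
Final packaging has to wait for sub-assembly (finishes hour 28); coating (finishes hour 21, plus 3-hour gap → hour 24). The latest of these is hour 28, so final packaging runs hour 28 to 28 + 6 = hour 34.
All tasks are finished once the last one completes. Finish times: Material receipt at 7, Cutting at 4, Deburring at 17, CNC milling at 8, Surface grinding at 25, Coating at 21, Sub-assembly at 28, Final packaging at 34. The latest is hour 34.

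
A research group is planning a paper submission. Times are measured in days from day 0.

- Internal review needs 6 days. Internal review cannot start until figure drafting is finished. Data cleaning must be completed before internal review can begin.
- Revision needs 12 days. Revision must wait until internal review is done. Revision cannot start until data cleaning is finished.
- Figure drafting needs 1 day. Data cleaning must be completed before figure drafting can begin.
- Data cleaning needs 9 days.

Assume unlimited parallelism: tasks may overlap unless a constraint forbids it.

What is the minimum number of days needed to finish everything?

28

Data cleaning has no prerequisites, so it starts at day 0 and finishes at day 9.
Figure drafting cannot begin until data cleaning (finishes day 9). It runs from day 9 to 9 + 1 = day 10.
Internal review needs all of figure drafting (finishes day 10); data cleaning (finishes day 9). That puts its earliest start at day 10; it finishes at 10 + 6 = day 16.
For revision: internal review (finishes day 16); data cleaning (finishes day 9). Taking the maximum gives a start of day 16, and it finishes at 16 + 12 = day 28.
All tasks are finished once the last one completes. Finish times: Data cleaning at 9, Figure drafting at 10, Internal review at 16, Revision at 28. The latest is day 28.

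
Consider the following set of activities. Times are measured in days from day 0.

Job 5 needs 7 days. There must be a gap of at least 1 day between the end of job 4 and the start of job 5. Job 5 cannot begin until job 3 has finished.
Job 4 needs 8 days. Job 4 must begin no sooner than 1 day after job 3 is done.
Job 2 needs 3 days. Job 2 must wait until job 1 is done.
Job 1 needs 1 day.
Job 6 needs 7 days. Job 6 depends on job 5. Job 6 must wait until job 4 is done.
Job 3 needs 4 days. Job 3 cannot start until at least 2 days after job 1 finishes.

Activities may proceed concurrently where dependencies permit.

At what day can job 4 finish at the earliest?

16

Job 1 can start immediately at day 0; it finishes at day 1.
After job 1 (finishes day 1, plus 2-day gap → day 3), job 3 can start at day 3 and finishes at day 7.
Job 4 cannot begin until job 3 (finishes day 7, plus 1-day gap → day 8). It runs from day 8 to 8 + 8 = day 16.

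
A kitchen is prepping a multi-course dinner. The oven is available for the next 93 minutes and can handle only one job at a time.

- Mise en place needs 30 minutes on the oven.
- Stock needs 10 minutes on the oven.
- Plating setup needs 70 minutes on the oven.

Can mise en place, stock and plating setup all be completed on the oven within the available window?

Running back to back, the jobs need 30 + 10 + 70 = 110 minutes on the oven.
Since 110 > 93, they cannot all fit.

No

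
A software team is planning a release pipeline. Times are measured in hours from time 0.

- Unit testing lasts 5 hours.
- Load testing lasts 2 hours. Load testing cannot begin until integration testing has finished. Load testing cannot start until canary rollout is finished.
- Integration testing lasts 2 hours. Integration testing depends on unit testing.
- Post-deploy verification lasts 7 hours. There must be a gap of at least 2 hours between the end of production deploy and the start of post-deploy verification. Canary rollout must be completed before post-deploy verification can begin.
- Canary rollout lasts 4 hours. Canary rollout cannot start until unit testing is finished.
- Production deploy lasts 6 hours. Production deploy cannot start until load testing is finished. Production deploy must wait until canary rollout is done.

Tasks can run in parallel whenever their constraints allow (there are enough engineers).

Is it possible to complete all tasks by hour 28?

Nothing blocks unit testing, so it runs from hour 0 to hour 5.
Canary rollout cannot begin until unit testing (finishes hour 5). It runs from hour 5 to 5 + 4 = hour 9.
Integration testing waits on unit testing (finishes hour 5), so it starts at hour 5 and finishes at 5 + 2 = hour 7.
For load testing: integration testing (finishes hour 7); canary rollout (finishes hour 9). Taking the maximum gives a start of hour 9, and it finishes at 9 + 2 = hour 11.
Production deploy cannot start until load testing (finishes hour 11); canary rollout (finishes hour 9). The controlling bound is hour 11, so production deploy finishes at 11 + 6 = hour 17.
Post-deploy verification needs all of production deploy (finishes hour 17, plus 2-hour gap → hour 19); canary rollout (finishes hour 9). That puts its earliest start at hour 19; it finishes at 19 + 7 = hour 26.
Every task is finished by hour 26, which is no later than the deadline of 28, so the schedule is feasible.

Yes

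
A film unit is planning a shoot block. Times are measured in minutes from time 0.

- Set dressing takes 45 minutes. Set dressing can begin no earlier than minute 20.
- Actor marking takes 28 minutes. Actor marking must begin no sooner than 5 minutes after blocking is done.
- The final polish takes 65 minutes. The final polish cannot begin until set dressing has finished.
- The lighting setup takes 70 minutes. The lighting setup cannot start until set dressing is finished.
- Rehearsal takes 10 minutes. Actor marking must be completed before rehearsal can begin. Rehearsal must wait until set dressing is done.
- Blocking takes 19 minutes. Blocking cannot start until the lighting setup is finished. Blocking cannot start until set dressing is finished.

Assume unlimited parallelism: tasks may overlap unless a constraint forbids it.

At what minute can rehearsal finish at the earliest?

197

After its own release at minute 20, set dressing can start at minute 20 and finishes at minute 65.
The lighting setup waits on set dressing (finishes minute 65), so it starts at minute 65 and finishes at 65 + 70 = minute 135.
Blocking needs all of the lighting setup (finishes minute 135); set dressing (finishes minute 65). That puts its earliest start at minute 135; it finishes at 135 + 19 = minute 154.
Actor marking cannot begin until blocking (finishes minute 154, plus 5-minute gap → minute 159). It runs from minute 159 to 159 + 28 = minute 187.
For rehearsal: actor marking (finishes minute 187); set dressing (finishes minute 65). Taking the maximum gives a start of minute 187, and it finishes at 187 + 10 = minute 197.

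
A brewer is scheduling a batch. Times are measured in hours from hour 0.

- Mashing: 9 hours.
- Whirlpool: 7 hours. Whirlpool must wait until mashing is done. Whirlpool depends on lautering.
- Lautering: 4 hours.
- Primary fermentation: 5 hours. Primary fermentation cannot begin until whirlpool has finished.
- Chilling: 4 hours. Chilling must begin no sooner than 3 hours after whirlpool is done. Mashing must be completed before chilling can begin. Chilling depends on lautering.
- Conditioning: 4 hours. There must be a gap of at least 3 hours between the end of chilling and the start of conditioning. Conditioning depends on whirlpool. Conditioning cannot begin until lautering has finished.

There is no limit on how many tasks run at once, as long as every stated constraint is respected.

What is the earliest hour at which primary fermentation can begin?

Lautering can start immediately at hour 0; it finishes at hour 4.
Mashing has no prerequisites, so it starts at hour 0 and finishes at hour 9.
Whirlpool cannot start until mashing (finishes hour 9); lautering (finishes hour 4). The controlling bound is hour 9, so whirlpool finishes at 9 + 7 = hour 16.
Primary fermentation waits on whirlpool (finishes hour 16), so the earliest it can start is hour 16.

16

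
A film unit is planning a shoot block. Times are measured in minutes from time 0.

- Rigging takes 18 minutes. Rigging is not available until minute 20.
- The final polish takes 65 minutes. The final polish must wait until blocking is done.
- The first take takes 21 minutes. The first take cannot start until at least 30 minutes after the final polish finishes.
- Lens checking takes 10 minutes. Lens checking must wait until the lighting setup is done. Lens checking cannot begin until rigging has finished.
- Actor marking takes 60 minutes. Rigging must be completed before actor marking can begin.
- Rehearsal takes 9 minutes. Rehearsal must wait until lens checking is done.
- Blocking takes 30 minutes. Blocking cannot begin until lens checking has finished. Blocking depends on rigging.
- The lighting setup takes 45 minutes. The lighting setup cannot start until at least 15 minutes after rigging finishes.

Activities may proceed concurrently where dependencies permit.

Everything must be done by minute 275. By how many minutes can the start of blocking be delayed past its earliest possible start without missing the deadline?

Rigging cannot begin until its own release at minute 20. It runs from minute 20 to 20 + 18 = minute 38.
The lighting setup cannot begin until rigging (finishes minute 38, plus 15-minute gap → minute 53). It runs from minute 53 to 53 + 45 = minute 98.
Lens checking needs all of the lighting setup (finishes minute 98); rigging (finishes minute 38). That puts its earliest start at minute 98; it finishes at 98 + 10 = minute 108.
Blocking needs all of lens checking (finishes minute 108); rigging (finishes minute 38). That puts its earliest start at minute 108; it finishes at 108 + 30 = minute 138.

Working backward from the deadline:
To finish by minute 275, the first take (duration 21) must start no later than minute 254.
The final polish has to be done before the first take (must start by minute 254, minus 30-minute gap → minute 224). That means finishing by minute 224, i.e. starting by 224 − 65 = minute 159.
Blocking must finish before the final polish (must start by minute 159). With a 30-minute duration, blocking must start by 159 − 30 = minute 129.
So blocking can start as early as minute 108 and as late as minute 129, giving 129 − 108 = 21 minutes of slack.

21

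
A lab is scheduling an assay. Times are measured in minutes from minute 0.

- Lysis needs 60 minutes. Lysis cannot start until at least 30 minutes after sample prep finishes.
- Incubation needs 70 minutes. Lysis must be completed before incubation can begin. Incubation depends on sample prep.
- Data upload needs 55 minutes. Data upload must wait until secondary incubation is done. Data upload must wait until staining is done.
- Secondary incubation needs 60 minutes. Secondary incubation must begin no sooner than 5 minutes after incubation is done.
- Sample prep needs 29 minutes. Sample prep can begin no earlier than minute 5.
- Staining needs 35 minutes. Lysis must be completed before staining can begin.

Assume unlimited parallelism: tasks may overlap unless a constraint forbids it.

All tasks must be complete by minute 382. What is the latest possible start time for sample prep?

Data upload has no dependents, so it just needs to finish by minute 382. Starting by 382 − 55 = minute 327 achieves that.
Secondary incubation has to be done before data upload (must start by minute 327). That means finishing by minute 327, i.e. starting by 327 − 60 = minute 267.
Since secondary incubation (must start by minute 267, minus 5-minute gap → minute 262) depends on it, incubation must finish by minute 262. Backing off its 70-minute duration gives a latest start of minute 192.
Staining has to be done before data upload (must start by minute 327). That means finishing by minute 327, i.e. starting by 327 − 35 = minute 292.
Lysis feeds incubation (must start by minute 192); staining (must start by minute 292). Taking the minimum, lysis must finish by minute 192 and start by 192 − 60 = minute 132.
Sample prep feeds lysis (must start by minute 132, minus 30-minute gap → minute 102); incubation (must start by minute 192). Taking the minimum, sample prep must finish by minute 102 and start by 102 − 29 = minute 73.

73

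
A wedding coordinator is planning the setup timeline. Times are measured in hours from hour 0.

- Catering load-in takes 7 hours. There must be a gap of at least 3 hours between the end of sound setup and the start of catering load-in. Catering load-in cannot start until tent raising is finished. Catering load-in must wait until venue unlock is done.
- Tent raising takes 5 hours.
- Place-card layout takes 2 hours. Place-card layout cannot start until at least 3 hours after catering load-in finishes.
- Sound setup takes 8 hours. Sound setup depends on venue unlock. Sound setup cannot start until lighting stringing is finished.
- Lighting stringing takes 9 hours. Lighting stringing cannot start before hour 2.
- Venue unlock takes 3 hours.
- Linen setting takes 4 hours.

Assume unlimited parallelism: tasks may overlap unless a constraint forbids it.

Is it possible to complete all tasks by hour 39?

Yes

Lighting stringing cannot begin until its own release at hour 2. It runs from hour 2 to 2 + 9 = hour 11.
Linen setting has no prerequisites, so it starts at hour 0 and finishes at hour 4.
Tent raising has no prerequisites, so it starts at hour 0 and finishes at hour 5.
Venue unlock can start immediately at hour 0; it finishes at hour 3.
Sound setup cannot start until venue unlock (finishes hour 3); lighting stringing (finishes hour 11). The controlling bound is hour 11, so sound setup finishes at 11 + 8 = hour 19.
For catering load-in: sound setup (finishes hour 19, plus 3-hour gap → hour 22); tent raising (finishes hour 5); venue unlock (finishes hour 3). Taking the maximum gives a start of hour 22, and it finishes at 22 + 7 = hour 29.
Place-card layout waits on catering load-in (finishes hour 29, plus 3-hour gap → hour 32), so it starts at hour 32 and finishes at 32 + 2 = hour 34.
Every task is finished by hour 34, which is no later than the deadline of 39, so the schedule is feasible.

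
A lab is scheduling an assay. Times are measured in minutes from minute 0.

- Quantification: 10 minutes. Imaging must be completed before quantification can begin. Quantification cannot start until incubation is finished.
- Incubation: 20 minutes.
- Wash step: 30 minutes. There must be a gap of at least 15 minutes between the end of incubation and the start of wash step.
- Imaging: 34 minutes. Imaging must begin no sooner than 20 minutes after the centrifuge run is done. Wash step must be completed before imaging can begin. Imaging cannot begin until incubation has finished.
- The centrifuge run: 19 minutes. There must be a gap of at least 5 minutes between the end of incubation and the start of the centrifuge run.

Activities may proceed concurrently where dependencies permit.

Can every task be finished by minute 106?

Nothing blocks incubation, so it runs from minute 0 to minute 20.
Wash step waits on incubation (finishes minute 20, plus 15-minute gap → minute 35), so it starts at minute 35 and finishes at 35 + 30 = minute 65.
After incubation (finishes minute 20, plus 5-minute gap → minute 25), the centrifuge run can start at minute 25 and finishes at minute 44.
Imaging has to wait for the centrifuge run (finishes minute 44, plus 20-minute gap → minute 64); wash step (finishes minute 65); incubation (finishes minute 20). The latest of these is minute 65, so imaging runs minute 65 to 65 + 34 = minute 99.
For quantification: imaging (finishes minute 99); incubation (finishes minute 20). Taking the maximum gives a start of minute 99, and it finishes at 99 + 10 = minute 109.
The earliest everything can be done is minute 109, which is after the deadline of 106, so it is not possible.

No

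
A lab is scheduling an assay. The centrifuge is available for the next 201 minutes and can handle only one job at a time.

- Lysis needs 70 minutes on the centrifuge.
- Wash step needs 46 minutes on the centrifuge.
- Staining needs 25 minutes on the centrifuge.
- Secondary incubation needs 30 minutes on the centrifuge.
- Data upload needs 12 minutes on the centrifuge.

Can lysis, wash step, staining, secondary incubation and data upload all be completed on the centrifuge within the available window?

Yes

Running back to back, the jobs need 70 + 46 + 25 + 30 + 12 = 183 minutes on the centrifuge.
Since 183 ≤ 201, they fit within the window.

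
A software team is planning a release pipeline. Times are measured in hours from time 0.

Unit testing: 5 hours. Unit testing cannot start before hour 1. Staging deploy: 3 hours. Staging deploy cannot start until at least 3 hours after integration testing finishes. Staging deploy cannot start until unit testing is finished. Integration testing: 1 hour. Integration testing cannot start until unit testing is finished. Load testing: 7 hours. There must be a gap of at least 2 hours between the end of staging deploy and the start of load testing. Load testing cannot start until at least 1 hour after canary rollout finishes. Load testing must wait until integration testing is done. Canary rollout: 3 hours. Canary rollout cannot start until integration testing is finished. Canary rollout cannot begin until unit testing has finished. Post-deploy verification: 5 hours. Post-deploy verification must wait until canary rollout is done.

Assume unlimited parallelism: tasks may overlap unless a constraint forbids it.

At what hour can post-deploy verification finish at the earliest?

Unit testing cannot begin until its own release at hour 1. It runs from hour 1 to 1 + 5 = hour 6.
Integration testing waits on unit testing (finishes hour 6), so it starts at hour 6 and finishes at 6 + 1 = hour 7.
For canary rollout: integration testing (finishes hour 7); unit testing (finishes hour 6). Taking the maximum gives a start of hour 7, and it finishes at 7 + 3 = hour 10.
Post-deploy verification cannot begin until canary rollout (finishes hour 10). It runs from hour 10 to 10 + 5 = hour 15.

15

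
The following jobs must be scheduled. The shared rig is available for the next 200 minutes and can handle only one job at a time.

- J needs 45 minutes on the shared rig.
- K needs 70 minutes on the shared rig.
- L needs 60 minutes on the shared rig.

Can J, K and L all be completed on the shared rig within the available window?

Running back to back, the jobs need 45 + 70 + 60 = 175 minutes on the shared rig.
Since 175 ≤ 200, they fit within the window.

Yes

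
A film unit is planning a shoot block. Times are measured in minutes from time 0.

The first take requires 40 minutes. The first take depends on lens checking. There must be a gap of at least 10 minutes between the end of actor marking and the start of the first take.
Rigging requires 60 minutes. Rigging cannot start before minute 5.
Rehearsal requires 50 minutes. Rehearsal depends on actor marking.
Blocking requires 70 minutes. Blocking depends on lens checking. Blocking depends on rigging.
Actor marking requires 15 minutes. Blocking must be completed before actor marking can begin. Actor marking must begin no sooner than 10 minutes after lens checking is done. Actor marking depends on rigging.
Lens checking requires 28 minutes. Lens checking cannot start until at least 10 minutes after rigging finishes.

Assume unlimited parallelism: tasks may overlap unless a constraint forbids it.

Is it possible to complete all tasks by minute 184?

No

Rigging cannot begin until its own release at minute 5. It runs from minute 5 to 5 + 60 = minute 65.
Lens checking waits on rigging (finishes minute 65, plus 10-minute gap → minute 75), so it starts at minute 75 and finishes at 75 + 28 = minute 103.
For blocking: lens checking (finishes minute 103); rigging (finishes minute 65). Taking the maximum gives a start of minute 103, and it finishes at 103 + 70 = minute 173.
Actor marking needs all of blocking (finishes minute 173); lens checking (finishes minute 103, plus 10-minute gap → minute 113); rigging (finishes minute 65). That puts its earliest start at minute 173; it finishes at 173 + 15 = minute 188.
The first take needs all of lens checking (finishes minute 103); actor marking (finishes minute 188, plus 10-minute gap → minute 198). That puts its earliest start at minute 198; it finishes at 198 + 40 = minute 238.
Rehearsal cannot begin until actor marking (finishes minute 188). It runs from minute 188 to 188 + 50 = minute 238.
The earliest everything can be done is minute 238, which is after the deadline of 184, so it is not possible.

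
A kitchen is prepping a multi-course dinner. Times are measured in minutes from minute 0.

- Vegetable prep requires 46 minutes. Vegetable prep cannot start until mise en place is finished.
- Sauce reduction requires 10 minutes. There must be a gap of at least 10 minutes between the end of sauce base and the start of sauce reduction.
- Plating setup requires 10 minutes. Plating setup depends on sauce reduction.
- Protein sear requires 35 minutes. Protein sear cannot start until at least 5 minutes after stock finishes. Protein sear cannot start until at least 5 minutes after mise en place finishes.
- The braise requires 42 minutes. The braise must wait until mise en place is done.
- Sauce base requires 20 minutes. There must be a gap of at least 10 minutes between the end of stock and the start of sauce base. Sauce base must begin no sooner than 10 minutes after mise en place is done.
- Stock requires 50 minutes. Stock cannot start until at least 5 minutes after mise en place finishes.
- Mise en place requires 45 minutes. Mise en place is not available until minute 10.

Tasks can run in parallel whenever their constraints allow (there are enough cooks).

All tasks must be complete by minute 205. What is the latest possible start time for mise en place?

Plating setup has no dependents, so it just needs to finish by minute 205. Starting by 205 − 10 = minute 195 achieves that.
Sauce reduction has to be done before plating setup (must start by minute 195). That means finishing by minute 195, i.e. starting by 195 − 10 = minute 185.
Sauce base feeds into sauce reduction (must start by minute 185, minus 10-minute gap → minute 175); so sauce base must finish by minute 175 and therefore start by minute 155.
Protein sear has no dependents, so it just needs to finish by minute 205. Starting by 205 − 35 = minute 170 achieves that.
Stock feeds sauce base (must start by minute 155, minus 10-minute gap → minute 145); protein sear (must start by minute 170, minus 5-minute gap → minute 165). Taking the minimum, stock must finish by minute 145 and start by 145 − 50 = minute 95.
The braise has no dependents, so it just needs to finish by minute 205. Starting by 205 − 42 = minute 163 achieves that.
Nothing follows vegetable prep; the deadline of minute 205 is its only limit. It must start by 205 − 46 = minute 159.
Mise en place has several dependents: stock (must start by minute 95, minus 5-minute gap → minute 90); sauce base (must start by minute 155, minus 10-minute gap → minute 145); the braise (must start by minute 163); protein sear (must start by minute 170, minus 5-minute gap → minute 165); vegetable prep (must start by minute 159). The earliest of those limits is minute 90, so mise en place must start by 90 − 45 = minute 45.

45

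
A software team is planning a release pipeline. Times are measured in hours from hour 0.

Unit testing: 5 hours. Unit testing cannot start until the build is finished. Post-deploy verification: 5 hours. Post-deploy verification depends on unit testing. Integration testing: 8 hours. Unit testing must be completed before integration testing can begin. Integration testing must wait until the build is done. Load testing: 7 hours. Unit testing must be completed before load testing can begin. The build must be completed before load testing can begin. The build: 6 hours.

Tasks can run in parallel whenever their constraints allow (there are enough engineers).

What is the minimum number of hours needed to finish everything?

19

The build has no prerequisites, so it starts at hour 0 and finishes at hour 6.
Unit testing waits on the build (finishes hour 6), so it starts at hour 6 and finishes at 6 + 5 = hour 11.
After unit testing (finishes hour 11), post-deploy verification can start at hour 11 and finishes at hour 16.
Load testing cannot start until unit testing (finishes hour 11); the build (finishes hour 6). The controlling bound is hour 11, so load testing finishes at 11 + 7 = hour 18.
Integration testing cannot start until unit testing (finishes hour 11); the build (finishes hour 6). The controlling bound is hour 11, so integration testing finishes at 11 + 8 = hour 19.
All tasks are finished once the last one completes. Finish times: The build at 6, Unit testing at 11, Integration testing at 19, Load testing at 18, Post-deploy verification at 16. The latest is hour 19.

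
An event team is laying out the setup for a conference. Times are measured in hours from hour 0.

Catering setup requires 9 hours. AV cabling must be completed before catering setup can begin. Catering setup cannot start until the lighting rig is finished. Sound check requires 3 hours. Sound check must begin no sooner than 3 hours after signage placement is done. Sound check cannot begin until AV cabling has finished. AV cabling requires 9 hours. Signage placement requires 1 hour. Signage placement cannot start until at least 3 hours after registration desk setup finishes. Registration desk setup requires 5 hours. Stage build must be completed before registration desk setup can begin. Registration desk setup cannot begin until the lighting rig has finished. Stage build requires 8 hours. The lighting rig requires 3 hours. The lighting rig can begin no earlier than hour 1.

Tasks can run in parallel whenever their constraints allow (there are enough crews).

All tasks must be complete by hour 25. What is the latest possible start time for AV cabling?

7

Nothing follows sound check; the deadline of hour 25 is its only limit. It must start by 25 − 3 = hour 22.
Catering setup has no dependents, so it just needs to finish by hour 25. Starting by 25 − 9 = hour 16 achieves that.
AV cabling has several dependents: catering setup (must start by hour 16); sound check (must start by hour 22). The earliest of those limits is hour 16, so AV cabling must start by 16 − 9 = hour 7.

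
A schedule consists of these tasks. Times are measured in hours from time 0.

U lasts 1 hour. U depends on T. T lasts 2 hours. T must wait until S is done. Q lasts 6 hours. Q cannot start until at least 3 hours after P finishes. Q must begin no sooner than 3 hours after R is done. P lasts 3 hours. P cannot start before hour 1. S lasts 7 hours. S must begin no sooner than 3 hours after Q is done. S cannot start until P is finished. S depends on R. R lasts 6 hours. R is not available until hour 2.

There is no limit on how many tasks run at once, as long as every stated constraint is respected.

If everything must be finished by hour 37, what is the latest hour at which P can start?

U must finish by hour 37; it takes 1 hour, so it must start by 37 − 1 = hour 36.
T has to be done before U (must start by hour 36). That means finishing by hour 36, i.e. starting by 36 − 2 = hour 34.
S must finish before T (must start by hour 34). With a 7-hour duration, S must start by 34 − 7 = hour 27.
Q must finish before S (must start by hour 27, minus 3-hour gap → hour 24). With a 6-hour duration, Q must start by 24 − 6 = hour 18.
P has several dependents: Q (must start by hour 18, minus 3-hour gap → hour 15); S (must start by hour 27). The earliest of those limits is hour 15, so P must start by 15 − 3 = hour 12.

12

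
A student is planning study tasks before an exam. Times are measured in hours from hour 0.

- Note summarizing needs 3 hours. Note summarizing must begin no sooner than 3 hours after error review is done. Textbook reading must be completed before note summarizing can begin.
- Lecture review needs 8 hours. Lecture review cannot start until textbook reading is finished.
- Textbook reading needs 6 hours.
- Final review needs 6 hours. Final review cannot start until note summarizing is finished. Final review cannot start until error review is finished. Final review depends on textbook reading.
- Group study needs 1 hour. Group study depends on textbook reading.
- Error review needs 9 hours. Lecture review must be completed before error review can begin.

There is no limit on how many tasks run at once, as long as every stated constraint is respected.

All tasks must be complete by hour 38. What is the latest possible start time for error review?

17

Final review must finish by hour 38; it takes 6 hours, so it must start by 38 − 6 = hour 32.
Since final review (must start by hour 32) depends on it, note summarizing must finish by hour 32. Backing off its 3-hour duration gives a latest start of hour 29.
Error review has several dependents: note summarizing (must start by hour 29, minus 3-hour gap → hour 26); final review (must start by hour 32). The earliest of those limits is hour 26, so error review must start by 26 − 9 = hour 17.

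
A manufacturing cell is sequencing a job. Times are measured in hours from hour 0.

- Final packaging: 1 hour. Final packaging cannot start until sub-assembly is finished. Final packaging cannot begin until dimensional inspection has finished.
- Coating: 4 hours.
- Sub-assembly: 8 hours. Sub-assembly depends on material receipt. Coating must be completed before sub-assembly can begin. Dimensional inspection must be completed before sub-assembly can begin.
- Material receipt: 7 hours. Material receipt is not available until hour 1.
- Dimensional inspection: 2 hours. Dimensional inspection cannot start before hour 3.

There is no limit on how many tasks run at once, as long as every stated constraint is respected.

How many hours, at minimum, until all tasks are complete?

Nothing blocks coating, so it runs from hour 0 to hour 4.
After its own release at hour 3, dimensional inspection can start at hour 3 and finishes at hour 5.
Material receipt waits on its own release at hour 1, so it starts at hour 1 and finishes at 1 + 7 = hour 8.
For sub-assembly: material receipt (finishes hour 8); coating (finishes hour 4); dimensional inspection (finishes hour 5). Taking the maximum gives a start of hour 8, and it finishes at 8 + 8 = hour 16.
Final packaging cannot start until sub-assembly (finishes hour 16); dimensional inspection (finishes hour 5). The controlling bound is hour 16, so final packaging finishes at 16 + 1 = hour 17.
All tasks are finished once the last one completes. Finish times: Material receipt at 8, Dimensional inspection at 5, Coating at 4, Sub-assembly at 16, Final packaging at 17. The latest is hour 17.

17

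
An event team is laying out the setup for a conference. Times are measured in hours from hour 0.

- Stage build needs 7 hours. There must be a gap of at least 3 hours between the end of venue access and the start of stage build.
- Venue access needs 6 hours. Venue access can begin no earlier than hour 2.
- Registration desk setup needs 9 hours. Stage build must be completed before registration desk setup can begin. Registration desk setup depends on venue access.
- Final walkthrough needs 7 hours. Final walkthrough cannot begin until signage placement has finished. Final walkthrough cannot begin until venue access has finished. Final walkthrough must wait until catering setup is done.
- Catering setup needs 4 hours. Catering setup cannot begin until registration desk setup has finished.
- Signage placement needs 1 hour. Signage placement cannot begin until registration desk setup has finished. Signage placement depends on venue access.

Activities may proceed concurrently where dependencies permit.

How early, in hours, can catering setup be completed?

31

After its own release at hour 2, venue access can start at hour 2 and finishes at hour 8.
After venue access (finishes hour 8, plus 3-hour gap → hour 11), stage build can start at hour 11 and finishes at hour 18.
For registration desk setup: stage build (finishes hour 18); venue access (finishes hour 8). Taking the maximum gives a start of hour 18, and it finishes at 18 + 9 = hour 27.
Catering setup waits on registration desk setup (finishes hour 27), so it starts at hour 27 and finishes at 27 + 4 = hour 31.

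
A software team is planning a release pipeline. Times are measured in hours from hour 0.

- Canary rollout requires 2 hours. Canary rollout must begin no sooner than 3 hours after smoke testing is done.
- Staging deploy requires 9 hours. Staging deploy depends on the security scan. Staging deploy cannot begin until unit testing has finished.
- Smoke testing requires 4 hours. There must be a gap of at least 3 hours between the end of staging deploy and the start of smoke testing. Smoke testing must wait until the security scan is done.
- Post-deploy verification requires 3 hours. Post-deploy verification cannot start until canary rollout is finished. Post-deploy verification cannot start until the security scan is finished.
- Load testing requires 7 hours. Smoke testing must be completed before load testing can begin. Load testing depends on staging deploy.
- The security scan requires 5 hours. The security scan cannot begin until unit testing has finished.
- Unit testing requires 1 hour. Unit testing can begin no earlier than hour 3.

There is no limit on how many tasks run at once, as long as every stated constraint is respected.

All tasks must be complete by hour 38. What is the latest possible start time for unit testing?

Post-deploy verification has no dependents, so it just needs to finish by hour 38. Starting by 38 − 3 = hour 35 achieves that.
Canary rollout must finish before post-deploy verification (must start by hour 35). With a 2-hour duration, canary rollout must start by 35 − 2 = hour 33.
Load testing has no dependents, so it just needs to finish by hour 38. Starting by 38 − 7 = hour 31 achieves that.
Smoke testing must finish in time for canary rollout (must start by hour 33, minus 3-hour gap → hour 30); load testing (must start by hour 31). The tightest is hour 30, so smoke testing must start by 30 − 4 = hour 26.
Staging deploy has several dependents: smoke testing (must start by hour 26, minus 3-hour gap → hour 23); load testing (must start by hour 31). The earliest of those limits is hour 23, so staging deploy must start by 23 − 9 = hour 14.
The security scan feeds staging deploy (must start by hour 14); smoke testing (must start by hour 26); post-deploy verification (must start by hour 35). Taking the minimum, the security scan must finish by hour 14 and start by 14 − 5 = hour 9.
Unit testing feeds the security scan (must start by hour 9); staging deploy (must start by hour 14). Taking the minimum, unit testing must finish by hour 9 and start by 9 − 1 = hour 8.

8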